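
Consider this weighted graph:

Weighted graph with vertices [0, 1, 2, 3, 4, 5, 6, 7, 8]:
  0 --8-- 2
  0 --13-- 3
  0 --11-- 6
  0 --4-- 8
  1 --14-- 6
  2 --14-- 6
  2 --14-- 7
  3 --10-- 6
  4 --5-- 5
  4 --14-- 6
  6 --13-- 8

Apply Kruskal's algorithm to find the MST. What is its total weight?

Applying Kruskal's algorithm (sort edges by weight, add if no cycle):
  Add (0,8) w=4
  Add (4,5) w=5
  Add (0,2) w=8
  Add (3,6) w=10
  Add (0,6) w=11
  Skip (0,3) w=13 (creates cycle)
  Skip (6,8) w=13 (creates cycle)
  Add (1,6) w=14
  Add (2,7) w=14
  Skip (2,6) w=14 (creates cycle)
  Add (4,6) w=14
MST weight = 80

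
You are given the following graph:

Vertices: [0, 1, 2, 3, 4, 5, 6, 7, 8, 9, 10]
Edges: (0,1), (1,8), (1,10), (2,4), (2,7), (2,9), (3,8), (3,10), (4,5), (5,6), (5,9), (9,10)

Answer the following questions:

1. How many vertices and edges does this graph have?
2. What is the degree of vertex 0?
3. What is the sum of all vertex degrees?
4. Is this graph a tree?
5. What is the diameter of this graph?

Count: 11 vertices, 12 edges.
Vertex 0 has neighbors [1], degree = 1.
Handshaking lemma: 2 * 12 = 24.
A tree on 11 vertices has 10 edges. This graph has 12 edges (2 extra). Not a tree.
Diameter (longest shortest path) = 5.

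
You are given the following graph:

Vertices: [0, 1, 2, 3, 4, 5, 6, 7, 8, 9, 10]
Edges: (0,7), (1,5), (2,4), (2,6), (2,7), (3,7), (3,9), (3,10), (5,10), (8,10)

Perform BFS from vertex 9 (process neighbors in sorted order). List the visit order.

BFS from vertex 9 (neighbors processed in ascending order):
Visit order: 9, 3, 7, 10, 0, 2, 5, 8, 4, 6, 1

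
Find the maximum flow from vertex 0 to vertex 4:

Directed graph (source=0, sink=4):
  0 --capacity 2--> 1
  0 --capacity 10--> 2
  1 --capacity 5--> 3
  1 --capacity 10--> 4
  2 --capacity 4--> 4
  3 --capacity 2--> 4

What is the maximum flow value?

Computing max flow:
  Flow on (0->1): 2/2
  Flow on (0->2): 4/10
  Flow on (1->4): 2/10
  Flow on (2->4): 4/4
Maximum flow = 6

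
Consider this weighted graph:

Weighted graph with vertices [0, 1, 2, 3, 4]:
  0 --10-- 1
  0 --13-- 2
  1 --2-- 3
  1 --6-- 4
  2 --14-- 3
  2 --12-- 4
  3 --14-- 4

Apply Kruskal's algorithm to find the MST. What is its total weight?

Applying Kruskal's algorithm (sort edges by weight, add if no cycle):
  Add (1,3) w=2
  Add (1,4) w=6
  Add (0,1) w=10
  Add (2,4) w=12
  Skip (0,2) w=13 (creates cycle)
  Skip (2,3) w=14 (creates cycle)
  Skip (3,4) w=14 (creates cycle)
MST weight = 30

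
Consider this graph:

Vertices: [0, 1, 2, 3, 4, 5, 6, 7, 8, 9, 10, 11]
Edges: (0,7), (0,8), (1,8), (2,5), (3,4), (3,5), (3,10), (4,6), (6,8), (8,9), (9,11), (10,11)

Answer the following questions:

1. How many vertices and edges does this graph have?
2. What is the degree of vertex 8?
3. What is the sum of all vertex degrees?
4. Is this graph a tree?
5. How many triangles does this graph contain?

Count: 12 vertices, 12 edges.
Vertex 8 has neighbors [0, 1, 6, 9], degree = 4.
Handshaking lemma: 2 * 12 = 24.
A tree on 12 vertices has 11 edges. This graph has 12 edges (1 extra). Not a tree.
Number of triangles = 0.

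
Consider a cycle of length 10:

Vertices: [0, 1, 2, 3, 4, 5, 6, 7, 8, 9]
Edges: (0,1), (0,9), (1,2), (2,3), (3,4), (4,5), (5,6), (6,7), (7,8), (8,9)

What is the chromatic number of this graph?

This is an even cycle (C_10). Even cycles are bipartite.
Chromatic number = 2.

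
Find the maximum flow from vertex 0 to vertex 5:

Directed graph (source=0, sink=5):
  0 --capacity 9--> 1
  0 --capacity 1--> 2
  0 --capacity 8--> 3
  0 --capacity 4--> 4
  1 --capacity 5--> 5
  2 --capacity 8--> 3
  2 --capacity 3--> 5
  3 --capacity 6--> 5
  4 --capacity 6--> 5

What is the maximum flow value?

Computing max flow:
  Flow on (0->1): 5/9
  Flow on (0->2): 1/1
  Flow on (0->3): 6/8
  Flow on (0->4): 4/4
  Flow on (1->5): 5/5
  Flow on (2->5): 1/3
  Flow on (3->5): 6/6
  Flow on (4->5): 4/6
Maximum flow = 16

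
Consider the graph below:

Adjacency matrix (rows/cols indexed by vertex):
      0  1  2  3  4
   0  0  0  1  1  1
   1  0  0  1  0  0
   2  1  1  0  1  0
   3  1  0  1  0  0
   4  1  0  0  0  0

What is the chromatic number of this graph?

The graph has a maximum clique of size 3 (lower bound on chromatic number).
A valid 3-coloring: {0: 0, 1: 0, 2: 1, 3: 2, 4: 1}.
Chromatic number = 3.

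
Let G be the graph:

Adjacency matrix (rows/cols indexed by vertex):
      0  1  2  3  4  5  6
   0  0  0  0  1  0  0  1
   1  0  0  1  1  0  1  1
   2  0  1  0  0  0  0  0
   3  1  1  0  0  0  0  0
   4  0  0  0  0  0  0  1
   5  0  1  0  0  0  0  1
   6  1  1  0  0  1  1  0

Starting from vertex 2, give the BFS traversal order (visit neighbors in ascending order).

BFS from vertex 2 (neighbors processed in ascending order):
Visit order: 2, 1, 3, 5, 6, 0, 4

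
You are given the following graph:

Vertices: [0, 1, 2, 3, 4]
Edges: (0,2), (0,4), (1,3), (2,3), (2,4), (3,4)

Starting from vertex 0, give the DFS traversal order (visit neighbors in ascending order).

DFS from vertex 0 (neighbors processed in ascending order):
Visit order: 0, 2, 3, 1, 4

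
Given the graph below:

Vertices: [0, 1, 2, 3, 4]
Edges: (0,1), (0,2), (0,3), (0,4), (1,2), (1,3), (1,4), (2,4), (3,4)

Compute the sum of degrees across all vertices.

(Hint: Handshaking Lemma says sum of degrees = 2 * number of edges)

Count edges: 9 edges.
By Handshaking Lemma: sum of degrees = 2 * 9 = 18.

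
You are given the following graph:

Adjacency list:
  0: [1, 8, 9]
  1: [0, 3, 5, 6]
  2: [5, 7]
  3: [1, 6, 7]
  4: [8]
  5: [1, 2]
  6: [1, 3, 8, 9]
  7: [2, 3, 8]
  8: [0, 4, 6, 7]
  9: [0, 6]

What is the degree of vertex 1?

Vertex 1 has neighbors [0, 3, 5, 6], so deg(1) = 4.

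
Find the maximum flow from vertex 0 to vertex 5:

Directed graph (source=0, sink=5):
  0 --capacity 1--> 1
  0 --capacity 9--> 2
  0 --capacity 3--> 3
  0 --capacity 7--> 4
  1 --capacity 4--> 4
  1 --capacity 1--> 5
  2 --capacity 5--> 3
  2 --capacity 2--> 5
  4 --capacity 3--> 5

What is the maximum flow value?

Computing max flow:
  Flow on (0->1): 1/1
  Flow on (0->2): 2/9
  Flow on (0->4): 3/7
  Flow on (1->5): 1/1
  Flow on (2->5): 2/2
  Flow on (4->5): 3/3
Maximum flow = 6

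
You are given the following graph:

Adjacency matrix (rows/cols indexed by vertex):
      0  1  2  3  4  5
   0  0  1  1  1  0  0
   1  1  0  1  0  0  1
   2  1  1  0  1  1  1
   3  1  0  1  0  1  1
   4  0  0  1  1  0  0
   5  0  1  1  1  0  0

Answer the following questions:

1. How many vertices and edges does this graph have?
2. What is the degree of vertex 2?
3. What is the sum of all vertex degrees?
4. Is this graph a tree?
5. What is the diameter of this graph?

Count: 6 vertices, 10 edges.
Vertex 2 has neighbors [0, 1, 3, 4, 5], degree = 5.
Handshaking lemma: 2 * 10 = 20.
A tree on 6 vertices has 5 edges. This graph has 10 edges (5 extra). Not a tree.
Diameter (longest shortest path) = 2.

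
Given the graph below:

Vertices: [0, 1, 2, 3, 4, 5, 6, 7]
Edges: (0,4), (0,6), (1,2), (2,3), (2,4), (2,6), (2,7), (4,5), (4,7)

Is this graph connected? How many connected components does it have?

Checking connectivity: the graph has 1 connected component(s).
All vertices are reachable from each other. The graph IS connected.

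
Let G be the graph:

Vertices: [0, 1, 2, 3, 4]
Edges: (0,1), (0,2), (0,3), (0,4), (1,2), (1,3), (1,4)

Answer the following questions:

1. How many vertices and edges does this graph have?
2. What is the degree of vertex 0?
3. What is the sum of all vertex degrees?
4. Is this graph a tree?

Count: 5 vertices, 7 edges.
Vertex 0 has neighbors [1, 2, 3, 4], degree = 4.
Handshaking lemma: 2 * 7 = 14.
A tree on 5 vertices has 4 edges. This graph has 7 edges (3 extra). Not a tree.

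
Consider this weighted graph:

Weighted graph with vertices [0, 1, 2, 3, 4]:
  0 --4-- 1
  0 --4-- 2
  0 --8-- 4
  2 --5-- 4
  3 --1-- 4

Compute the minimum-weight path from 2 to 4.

Using Dijkstra's algorithm from vertex 2:
Shortest path: 2 -> 4
Total weight: 5 = 5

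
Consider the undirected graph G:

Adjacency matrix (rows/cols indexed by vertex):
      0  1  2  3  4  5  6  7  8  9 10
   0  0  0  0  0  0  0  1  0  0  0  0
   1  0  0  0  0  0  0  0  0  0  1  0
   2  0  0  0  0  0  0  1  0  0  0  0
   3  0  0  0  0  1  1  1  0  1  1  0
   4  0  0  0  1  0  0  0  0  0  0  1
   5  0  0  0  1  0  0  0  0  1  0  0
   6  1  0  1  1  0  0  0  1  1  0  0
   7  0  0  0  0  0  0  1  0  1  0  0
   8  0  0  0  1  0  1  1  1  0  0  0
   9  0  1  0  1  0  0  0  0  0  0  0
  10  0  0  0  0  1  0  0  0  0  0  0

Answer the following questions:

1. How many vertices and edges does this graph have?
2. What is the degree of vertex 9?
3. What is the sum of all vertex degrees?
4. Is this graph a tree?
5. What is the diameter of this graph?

Count: 11 vertices, 13 edges.
Vertex 9 has neighbors [1, 3], degree = 2.
Handshaking lemma: 2 * 13 = 26.
A tree on 11 vertices has 10 edges. This graph has 13 edges (3 extra). Not a tree.
Diameter (longest shortest path) = 4.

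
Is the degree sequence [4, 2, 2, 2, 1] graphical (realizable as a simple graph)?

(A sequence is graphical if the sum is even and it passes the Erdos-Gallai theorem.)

Sum of degrees = 11. Sum is odd, so the sequence is NOT graphical.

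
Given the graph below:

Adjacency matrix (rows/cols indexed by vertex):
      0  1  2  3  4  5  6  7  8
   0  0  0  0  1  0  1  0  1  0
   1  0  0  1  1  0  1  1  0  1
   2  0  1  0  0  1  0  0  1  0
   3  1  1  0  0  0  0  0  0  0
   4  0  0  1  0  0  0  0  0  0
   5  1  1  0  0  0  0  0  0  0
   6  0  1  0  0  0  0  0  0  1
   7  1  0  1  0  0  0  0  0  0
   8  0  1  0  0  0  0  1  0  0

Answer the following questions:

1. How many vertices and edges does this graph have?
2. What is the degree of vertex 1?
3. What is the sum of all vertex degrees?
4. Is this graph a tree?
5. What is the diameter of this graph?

Count: 9 vertices, 11 edges.
Vertex 1 has neighbors [2, 3, 5, 6, 8], degree = 5.
Handshaking lemma: 2 * 11 = 22.
A tree on 9 vertices has 8 edges. This graph has 11 edges (3 extra). Not a tree.
Diameter (longest shortest path) = 3.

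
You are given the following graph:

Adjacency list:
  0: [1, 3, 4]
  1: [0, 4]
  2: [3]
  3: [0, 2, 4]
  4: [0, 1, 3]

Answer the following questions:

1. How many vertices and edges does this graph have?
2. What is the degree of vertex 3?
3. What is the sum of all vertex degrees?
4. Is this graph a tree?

Count: 5 vertices, 6 edges.
Vertex 3 has neighbors [0, 2, 4], degree = 3.
Handshaking lemma: 2 * 6 = 12.
A tree on 5 vertices has 4 edges. This graph has 6 edges (2 extra). Not a tree.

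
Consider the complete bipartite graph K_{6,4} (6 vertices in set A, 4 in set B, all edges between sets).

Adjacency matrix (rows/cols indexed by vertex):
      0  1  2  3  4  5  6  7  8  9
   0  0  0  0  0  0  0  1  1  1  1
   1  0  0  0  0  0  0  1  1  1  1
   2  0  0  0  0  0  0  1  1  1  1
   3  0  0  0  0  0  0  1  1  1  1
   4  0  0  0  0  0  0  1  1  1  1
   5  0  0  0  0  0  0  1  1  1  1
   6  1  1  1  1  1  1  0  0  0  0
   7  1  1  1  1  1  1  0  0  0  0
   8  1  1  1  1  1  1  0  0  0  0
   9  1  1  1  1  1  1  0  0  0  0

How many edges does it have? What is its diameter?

K_{6,4} has 6 * 4 = 24 edges.
Any vertex reaches any opposite-side vertex in 1 step; same-side vertices reach in 2 steps via any opposite-side vertex.
Diameter = 2.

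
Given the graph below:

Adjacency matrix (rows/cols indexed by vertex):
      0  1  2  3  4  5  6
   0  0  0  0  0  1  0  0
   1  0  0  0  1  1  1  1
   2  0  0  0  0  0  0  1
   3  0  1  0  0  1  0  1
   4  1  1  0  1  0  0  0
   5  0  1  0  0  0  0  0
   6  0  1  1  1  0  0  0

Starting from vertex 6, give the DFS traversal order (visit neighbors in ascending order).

DFS from vertex 6 (neighbors processed in ascending order):
Visit order: 6, 1, 3, 4, 0, 5, 2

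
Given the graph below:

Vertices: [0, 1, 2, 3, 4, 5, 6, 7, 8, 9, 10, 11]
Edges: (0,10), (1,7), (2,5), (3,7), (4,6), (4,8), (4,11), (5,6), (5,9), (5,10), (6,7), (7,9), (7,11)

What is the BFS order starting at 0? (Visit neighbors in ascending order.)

BFS from vertex 0 (neighbors processed in ascending order):
Visit order: 0, 10, 5, 2, 6, 9, 4, 7, 8, 11, 1, 3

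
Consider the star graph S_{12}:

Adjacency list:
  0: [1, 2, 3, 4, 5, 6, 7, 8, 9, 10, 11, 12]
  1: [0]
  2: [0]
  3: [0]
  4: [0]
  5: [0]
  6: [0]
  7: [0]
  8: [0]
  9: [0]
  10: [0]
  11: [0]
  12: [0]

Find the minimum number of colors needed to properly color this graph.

S_{12} has one hub adjacent to 12 leaves; leaves are pairwise non-adjacent.
Color the hub 0 and every leaf 1.
Chromatic number = 2.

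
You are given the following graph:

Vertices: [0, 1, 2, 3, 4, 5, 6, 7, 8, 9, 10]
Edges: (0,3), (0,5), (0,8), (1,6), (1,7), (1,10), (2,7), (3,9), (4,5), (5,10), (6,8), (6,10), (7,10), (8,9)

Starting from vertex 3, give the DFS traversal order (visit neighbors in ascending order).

DFS from vertex 3 (neighbors processed in ascending order):
Visit order: 3, 0, 5, 4, 10, 1, 6, 8, 9, 7, 2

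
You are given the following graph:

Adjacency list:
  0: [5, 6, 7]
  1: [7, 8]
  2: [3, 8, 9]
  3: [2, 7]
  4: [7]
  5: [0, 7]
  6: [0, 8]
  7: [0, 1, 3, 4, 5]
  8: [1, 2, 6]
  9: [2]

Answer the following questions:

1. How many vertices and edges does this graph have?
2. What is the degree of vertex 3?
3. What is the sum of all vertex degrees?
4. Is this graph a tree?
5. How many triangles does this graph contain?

Count: 10 vertices, 12 edges.
Vertex 3 has neighbors [2, 7], degree = 2.
Handshaking lemma: 2 * 12 = 24.
A tree on 10 vertices has 9 edges. This graph has 12 edges (3 extra). Not a tree.
Number of triangles = 1.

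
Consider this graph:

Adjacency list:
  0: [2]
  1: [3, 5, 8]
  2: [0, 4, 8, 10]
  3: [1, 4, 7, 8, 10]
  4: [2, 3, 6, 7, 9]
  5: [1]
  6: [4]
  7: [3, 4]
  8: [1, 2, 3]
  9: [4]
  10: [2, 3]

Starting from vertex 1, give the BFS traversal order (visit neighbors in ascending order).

BFS from vertex 1 (neighbors processed in ascending order):
Visit order: 1, 3, 5, 8, 4, 7, 10, 2, 6, 9, 0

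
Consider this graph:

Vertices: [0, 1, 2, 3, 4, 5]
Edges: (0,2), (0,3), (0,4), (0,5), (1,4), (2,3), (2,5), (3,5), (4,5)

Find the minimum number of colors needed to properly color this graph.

The graph has a maximum clique of size 4 (lower bound on chromatic number).
A valid 4-coloring: {0: 0, 1: 0, 2: 2, 3: 3, 4: 2, 5: 1}.
Chromatic number = 4.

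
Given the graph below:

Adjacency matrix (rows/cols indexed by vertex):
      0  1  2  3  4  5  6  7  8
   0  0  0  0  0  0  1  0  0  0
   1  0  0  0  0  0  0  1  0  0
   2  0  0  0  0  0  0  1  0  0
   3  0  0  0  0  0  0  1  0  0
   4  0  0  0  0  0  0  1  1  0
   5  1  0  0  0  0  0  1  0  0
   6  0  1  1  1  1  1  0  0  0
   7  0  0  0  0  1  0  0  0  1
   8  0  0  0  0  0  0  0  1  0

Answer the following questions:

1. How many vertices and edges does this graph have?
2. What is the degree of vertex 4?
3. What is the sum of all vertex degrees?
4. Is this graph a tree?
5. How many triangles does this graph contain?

Count: 9 vertices, 8 edges.
Vertex 4 has neighbors [6, 7], degree = 2.
Handshaking lemma: 2 * 8 = 16.
A graph is a tree iff it is connected and has exactly n-1 edges. This graph is connected (all 9 vertices in one component) and has 9-1 = 8 edges. It is a tree.
Number of triangles = 0.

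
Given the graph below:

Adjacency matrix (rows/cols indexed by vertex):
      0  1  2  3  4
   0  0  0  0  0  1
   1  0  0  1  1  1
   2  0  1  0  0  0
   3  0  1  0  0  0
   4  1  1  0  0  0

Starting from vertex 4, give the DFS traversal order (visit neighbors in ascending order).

DFS from vertex 4 (neighbors processed in ascending order):
Visit order: 4, 0, 1, 2, 3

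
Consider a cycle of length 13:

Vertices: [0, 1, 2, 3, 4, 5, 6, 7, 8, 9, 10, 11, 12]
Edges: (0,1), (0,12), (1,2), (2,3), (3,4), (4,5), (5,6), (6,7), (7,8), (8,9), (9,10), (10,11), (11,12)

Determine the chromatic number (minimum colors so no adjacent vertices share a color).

This is an odd cycle (C_13). Odd cycles are not bipartite (any 2-coloring forces two adjacent vertices to match), and 3 colors suffice.
Chromatic number = 3.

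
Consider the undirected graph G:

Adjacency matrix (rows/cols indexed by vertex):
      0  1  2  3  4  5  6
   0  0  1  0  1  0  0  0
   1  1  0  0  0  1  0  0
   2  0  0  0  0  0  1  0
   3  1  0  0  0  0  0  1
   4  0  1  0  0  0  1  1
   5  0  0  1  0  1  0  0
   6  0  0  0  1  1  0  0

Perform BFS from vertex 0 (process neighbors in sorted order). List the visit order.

BFS from vertex 0 (neighbors processed in ascending order):
Visit order: 0, 1, 3, 4, 6, 5, 2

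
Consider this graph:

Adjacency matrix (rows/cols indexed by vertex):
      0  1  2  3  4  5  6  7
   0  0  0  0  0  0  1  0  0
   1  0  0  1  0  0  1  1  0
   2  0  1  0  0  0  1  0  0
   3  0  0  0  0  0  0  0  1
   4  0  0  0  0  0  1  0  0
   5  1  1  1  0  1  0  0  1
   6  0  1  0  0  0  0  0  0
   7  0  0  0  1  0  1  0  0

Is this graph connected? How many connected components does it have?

Checking connectivity: the graph has 1 connected component(s).
All vertices are reachable from each other. The graph IS connected.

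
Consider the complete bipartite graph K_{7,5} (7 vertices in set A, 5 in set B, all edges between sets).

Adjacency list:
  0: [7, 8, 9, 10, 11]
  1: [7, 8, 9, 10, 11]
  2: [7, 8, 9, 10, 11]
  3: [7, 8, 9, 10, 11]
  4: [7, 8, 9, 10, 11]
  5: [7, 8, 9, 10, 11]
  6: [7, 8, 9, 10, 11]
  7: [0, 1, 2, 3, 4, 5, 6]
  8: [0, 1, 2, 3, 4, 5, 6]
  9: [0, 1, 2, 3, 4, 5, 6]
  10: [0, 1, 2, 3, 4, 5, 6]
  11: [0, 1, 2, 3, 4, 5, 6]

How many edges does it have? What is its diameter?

K_{7,5} has 7 * 5 = 35 edges.
Any vertex reaches any opposite-side vertex in 1 step; same-side vertices reach in 2 steps via any opposite-side vertex.
Diameter = 2.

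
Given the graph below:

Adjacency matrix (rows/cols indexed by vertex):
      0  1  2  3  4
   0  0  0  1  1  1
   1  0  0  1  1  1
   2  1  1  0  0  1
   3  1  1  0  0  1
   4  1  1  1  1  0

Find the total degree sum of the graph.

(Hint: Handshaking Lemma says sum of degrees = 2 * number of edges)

Count edges: 8 edges.
By Handshaking Lemma: sum of degrees = 2 * 8 = 16.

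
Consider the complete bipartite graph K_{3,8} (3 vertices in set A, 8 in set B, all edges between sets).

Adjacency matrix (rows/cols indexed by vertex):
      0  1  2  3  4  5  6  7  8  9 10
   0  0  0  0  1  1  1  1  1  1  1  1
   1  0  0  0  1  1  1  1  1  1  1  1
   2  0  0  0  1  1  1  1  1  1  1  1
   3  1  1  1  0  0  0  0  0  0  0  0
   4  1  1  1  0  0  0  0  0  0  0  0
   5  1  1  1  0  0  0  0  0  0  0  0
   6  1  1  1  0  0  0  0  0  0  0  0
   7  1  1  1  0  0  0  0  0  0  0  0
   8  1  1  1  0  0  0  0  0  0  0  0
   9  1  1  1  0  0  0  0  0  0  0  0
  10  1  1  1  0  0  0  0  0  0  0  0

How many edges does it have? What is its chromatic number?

K_{3,8} has 3 * 8 = 24 edges.
Bipartite graphs have chromatic number 2 (color each partition differently).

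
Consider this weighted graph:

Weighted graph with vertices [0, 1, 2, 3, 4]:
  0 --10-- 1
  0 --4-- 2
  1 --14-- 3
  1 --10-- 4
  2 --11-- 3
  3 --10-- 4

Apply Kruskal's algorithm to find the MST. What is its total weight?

Applying Kruskal's algorithm (sort edges by weight, add if no cycle):
  Add (0,2) w=4
  Add (0,1) w=10
  Add (1,4) w=10
  Add (3,4) w=10
  Skip (2,3) w=11 (creates cycle)
  Skip (1,3) w=14 (creates cycle)
MST weight = 34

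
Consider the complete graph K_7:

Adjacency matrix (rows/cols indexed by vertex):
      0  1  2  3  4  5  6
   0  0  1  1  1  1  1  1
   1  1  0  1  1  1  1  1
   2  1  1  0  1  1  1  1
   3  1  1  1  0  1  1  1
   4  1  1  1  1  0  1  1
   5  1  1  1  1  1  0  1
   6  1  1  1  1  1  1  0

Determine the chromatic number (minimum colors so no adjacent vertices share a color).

In K_7, every vertex is adjacent to every other vertex.
Each vertex needs a unique color.
Chromatic number = 7.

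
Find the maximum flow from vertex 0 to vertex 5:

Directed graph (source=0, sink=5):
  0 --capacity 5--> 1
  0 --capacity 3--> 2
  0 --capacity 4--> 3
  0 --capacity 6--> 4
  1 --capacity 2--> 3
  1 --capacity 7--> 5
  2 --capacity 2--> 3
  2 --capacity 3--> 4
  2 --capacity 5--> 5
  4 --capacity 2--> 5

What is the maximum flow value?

Computing max flow:
  Flow on (0->1): 5/5
  Flow on (0->2): 3/3
  Flow on (0->4): 2/6
  Flow on (1->5): 5/7
  Flow on (2->5): 3/5
  Flow on (4->5): 2/2
Maximum flow = 10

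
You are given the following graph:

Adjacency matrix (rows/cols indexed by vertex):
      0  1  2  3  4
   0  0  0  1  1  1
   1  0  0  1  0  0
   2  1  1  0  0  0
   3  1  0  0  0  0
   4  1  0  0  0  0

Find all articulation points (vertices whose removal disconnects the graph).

An articulation point is a vertex whose removal disconnects the graph.
Articulation points: [0, 2]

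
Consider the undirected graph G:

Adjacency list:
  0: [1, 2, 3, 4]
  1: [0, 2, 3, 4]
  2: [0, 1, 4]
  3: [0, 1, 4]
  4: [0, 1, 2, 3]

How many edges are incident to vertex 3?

Vertex 3 has neighbors [0, 1, 4], so deg(3) = 3.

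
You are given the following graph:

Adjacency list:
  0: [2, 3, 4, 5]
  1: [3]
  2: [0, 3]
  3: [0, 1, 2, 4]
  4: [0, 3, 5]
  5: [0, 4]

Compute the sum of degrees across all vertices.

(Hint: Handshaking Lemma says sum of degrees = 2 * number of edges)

Count edges: 8 edges.
By Handshaking Lemma: sum of degrees = 2 * 8 = 16.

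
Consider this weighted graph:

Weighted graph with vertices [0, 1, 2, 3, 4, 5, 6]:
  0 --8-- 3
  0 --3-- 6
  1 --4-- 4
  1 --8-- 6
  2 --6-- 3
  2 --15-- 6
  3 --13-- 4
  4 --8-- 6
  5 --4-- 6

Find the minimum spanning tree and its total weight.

Applying Kruskal's algorithm (sort edges by weight, add if no cycle):
  Add (0,6) w=3
  Add (1,4) w=4
  Add (5,6) w=4
  Add (2,3) w=6
  Add (0,3) w=8
  Add (1,6) w=8
  Skip (4,6) w=8 (creates cycle)
  Skip (3,4) w=13 (creates cycle)
  Skip (2,6) w=15 (creates cycle)
MST weight = 33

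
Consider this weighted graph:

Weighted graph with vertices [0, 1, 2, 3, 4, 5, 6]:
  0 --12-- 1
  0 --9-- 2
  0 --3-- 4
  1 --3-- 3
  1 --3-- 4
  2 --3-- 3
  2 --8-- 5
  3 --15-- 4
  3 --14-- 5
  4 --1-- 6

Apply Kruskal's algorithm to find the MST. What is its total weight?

Applying Kruskal's algorithm (sort edges by weight, add if no cycle):
  Add (4,6) w=1
  Add (0,4) w=3
  Add (1,4) w=3
  Add (1,3) w=3
  Add (2,3) w=3
  Add (2,5) w=8
  Skip (0,2) w=9 (creates cycle)
  Skip (0,1) w=12 (creates cycle)
  Skip (3,5) w=14 (creates cycle)
  Skip (3,4) w=15 (creates cycle)
MST weight = 21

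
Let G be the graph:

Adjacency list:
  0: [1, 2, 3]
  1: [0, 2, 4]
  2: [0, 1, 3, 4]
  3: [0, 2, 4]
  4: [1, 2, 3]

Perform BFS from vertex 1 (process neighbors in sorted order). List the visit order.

BFS from vertex 1 (neighbors processed in ascending order):
Visit order: 1, 0, 2, 4, 3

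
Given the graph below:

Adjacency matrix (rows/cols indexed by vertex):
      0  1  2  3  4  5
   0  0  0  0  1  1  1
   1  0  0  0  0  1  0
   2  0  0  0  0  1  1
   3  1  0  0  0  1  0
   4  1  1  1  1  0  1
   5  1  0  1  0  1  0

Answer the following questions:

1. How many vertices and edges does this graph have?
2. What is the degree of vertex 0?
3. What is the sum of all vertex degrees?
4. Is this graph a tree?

Count: 6 vertices, 8 edges.
Vertex 0 has neighbors [3, 4, 5], degree = 3.
Handshaking lemma: 2 * 8 = 16.
A tree on 6 vertices has 5 edges. This graph has 8 edges (3 extra). Not a tree.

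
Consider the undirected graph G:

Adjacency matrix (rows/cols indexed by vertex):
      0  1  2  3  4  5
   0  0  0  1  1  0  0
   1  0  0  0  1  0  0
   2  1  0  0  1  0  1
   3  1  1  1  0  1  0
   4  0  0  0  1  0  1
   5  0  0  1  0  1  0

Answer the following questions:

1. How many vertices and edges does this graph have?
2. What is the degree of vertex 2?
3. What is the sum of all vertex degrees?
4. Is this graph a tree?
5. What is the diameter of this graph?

Count: 6 vertices, 7 edges.
Vertex 2 has neighbors [0, 3, 5], degree = 3.
Handshaking lemma: 2 * 7 = 14.
A tree on 6 vertices has 5 edges. This graph has 7 edges (2 extra). Not a tree.
Diameter (longest shortest path) = 3.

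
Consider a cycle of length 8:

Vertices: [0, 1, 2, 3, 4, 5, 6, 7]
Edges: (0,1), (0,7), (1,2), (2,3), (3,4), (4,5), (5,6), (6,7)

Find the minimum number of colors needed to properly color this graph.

This is an even cycle (C_8). Even cycles are bipartite.
Chromatic number = 2.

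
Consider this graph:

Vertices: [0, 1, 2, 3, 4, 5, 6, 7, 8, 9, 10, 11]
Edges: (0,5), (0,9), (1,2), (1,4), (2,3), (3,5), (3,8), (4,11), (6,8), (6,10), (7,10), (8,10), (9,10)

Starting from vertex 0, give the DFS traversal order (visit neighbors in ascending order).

DFS from vertex 0 (neighbors processed in ascending order):
Visit order: 0, 5, 3, 2, 1, 4, 11, 8, 6, 10, 7, 9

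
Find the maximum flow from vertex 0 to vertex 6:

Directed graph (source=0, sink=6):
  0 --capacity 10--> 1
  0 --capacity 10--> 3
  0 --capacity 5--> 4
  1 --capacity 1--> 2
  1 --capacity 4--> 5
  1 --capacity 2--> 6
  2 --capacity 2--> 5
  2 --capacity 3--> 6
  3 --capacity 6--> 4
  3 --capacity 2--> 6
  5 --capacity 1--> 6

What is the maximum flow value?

Computing max flow:
  Flow on (0->1): 4/10
  Flow on (0->3): 2/10
  Flow on (1->2): 1/1
  Flow on (1->5): 1/4
  Flow on (1->6): 2/2
  Flow on (2->6): 1/3
  Flow on (3->6): 2/2
  Flow on (5->6): 1/1
Maximum flow = 6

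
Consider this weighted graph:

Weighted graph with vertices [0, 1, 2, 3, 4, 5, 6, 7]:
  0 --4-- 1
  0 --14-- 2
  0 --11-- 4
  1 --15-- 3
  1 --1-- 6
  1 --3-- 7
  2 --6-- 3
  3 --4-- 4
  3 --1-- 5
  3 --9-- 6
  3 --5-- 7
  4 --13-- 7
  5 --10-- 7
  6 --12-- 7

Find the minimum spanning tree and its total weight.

Applying Kruskal's algorithm (sort edges by weight, add if no cycle):
  Add (1,6) w=1
  Add (3,5) w=1
  Add (1,7) w=3
  Add (0,1) w=4
  Add (3,4) w=4
  Add (3,7) w=5
  Add (2,3) w=6
  Skip (3,6) w=9 (creates cycle)
  Skip (5,7) w=10 (creates cycle)
  Skip (0,4) w=11 (creates cycle)
  Skip (6,7) w=12 (creates cycle)
  Skip (4,7) w=13 (creates cycle)
  Skip (0,2) w=14 (creates cycle)
  Skip (1,3) w=15 (creates cycle)
MST weight = 24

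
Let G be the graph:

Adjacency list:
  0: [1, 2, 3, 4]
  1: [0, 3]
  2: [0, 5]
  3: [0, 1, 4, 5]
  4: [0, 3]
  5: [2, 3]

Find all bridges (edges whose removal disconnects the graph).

No bridges found. The graph is 2-edge-connected (no single edge removal disconnects it).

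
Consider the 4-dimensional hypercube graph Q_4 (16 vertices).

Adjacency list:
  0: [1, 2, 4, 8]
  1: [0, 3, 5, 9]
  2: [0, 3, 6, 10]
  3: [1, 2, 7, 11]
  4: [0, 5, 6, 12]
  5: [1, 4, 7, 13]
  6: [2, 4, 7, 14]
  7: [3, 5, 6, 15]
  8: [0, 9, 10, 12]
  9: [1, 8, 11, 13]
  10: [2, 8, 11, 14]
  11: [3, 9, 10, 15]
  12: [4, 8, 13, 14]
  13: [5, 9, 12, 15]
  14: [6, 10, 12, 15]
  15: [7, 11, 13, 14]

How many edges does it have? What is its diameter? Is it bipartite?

The 4-dimensional hypercube Q_4 has 16 vertices and each vertex has degree 4.
Total edges = 16 * 4 / 2 = 32.
Diameter = 4 (max Hamming distance between binary labels).
Hypercubes are bipartite (partition by parity of binary representation).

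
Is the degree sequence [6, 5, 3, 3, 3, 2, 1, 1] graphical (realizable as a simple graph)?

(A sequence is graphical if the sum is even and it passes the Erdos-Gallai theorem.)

Sum of degrees = 24. Sum is even and passes Erdos-Gallai. The sequence IS graphical.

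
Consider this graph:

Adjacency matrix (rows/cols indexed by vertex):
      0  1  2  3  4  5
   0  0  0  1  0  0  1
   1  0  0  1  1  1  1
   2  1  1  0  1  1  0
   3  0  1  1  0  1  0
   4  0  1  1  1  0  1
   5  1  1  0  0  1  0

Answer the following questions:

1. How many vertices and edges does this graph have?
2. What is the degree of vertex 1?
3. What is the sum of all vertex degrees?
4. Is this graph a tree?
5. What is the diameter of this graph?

Count: 6 vertices, 10 edges.
Vertex 1 has neighbors [2, 3, 4, 5], degree = 4.
Handshaking lemma: 2 * 10 = 20.
A tree on 6 vertices has 5 edges. This graph has 10 edges (5 extra). Not a tree.
Diameter (longest shortest path) = 2.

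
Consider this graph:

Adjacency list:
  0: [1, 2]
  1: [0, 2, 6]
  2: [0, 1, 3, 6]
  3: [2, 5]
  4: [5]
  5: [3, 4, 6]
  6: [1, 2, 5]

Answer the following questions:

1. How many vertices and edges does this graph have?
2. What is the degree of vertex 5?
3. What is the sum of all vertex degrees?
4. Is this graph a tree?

Count: 7 vertices, 9 edges.
Vertex 5 has neighbors [3, 4, 6], degree = 3.
Handshaking lemma: 2 * 9 = 18.
A tree on 7 vertices has 6 edges. This graph has 9 edges (3 extra). Not a tree.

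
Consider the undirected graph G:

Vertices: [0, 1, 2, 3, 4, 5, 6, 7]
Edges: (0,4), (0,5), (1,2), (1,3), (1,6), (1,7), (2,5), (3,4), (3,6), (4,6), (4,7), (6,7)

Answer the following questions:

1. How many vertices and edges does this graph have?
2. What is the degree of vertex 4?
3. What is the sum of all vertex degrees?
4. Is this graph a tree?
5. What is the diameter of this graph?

Count: 8 vertices, 12 edges.
Vertex 4 has neighbors [0, 3, 6, 7], degree = 4.
Handshaking lemma: 2 * 12 = 24.
A tree on 8 vertices has 7 edges. This graph has 12 edges (5 extra). Not a tree.
Diameter (longest shortest path) = 3.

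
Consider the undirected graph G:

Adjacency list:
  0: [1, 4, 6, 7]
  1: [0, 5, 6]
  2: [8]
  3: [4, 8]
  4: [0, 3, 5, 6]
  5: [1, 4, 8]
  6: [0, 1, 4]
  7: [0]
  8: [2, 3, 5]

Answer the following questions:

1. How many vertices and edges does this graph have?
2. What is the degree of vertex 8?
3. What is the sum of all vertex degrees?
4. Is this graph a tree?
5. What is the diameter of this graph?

Count: 9 vertices, 12 edges.
Vertex 8 has neighbors [2, 3, 5], degree = 3.
Handshaking lemma: 2 * 12 = 24.
A tree on 9 vertices has 8 edges. This graph has 12 edges (4 extra). Not a tree.
Diameter (longest shortest path) = 5.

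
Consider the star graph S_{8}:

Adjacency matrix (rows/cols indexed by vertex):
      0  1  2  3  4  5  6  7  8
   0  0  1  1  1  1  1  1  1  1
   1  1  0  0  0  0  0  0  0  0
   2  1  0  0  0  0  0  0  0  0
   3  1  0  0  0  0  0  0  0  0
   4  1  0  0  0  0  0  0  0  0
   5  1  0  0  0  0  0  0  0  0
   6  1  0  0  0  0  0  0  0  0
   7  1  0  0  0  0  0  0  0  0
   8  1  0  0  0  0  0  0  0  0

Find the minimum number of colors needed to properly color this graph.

S_{8} has one hub adjacent to 8 leaves; leaves are pairwise non-adjacent.
Color the hub 0 and every leaf 1.
Chromatic number = 2.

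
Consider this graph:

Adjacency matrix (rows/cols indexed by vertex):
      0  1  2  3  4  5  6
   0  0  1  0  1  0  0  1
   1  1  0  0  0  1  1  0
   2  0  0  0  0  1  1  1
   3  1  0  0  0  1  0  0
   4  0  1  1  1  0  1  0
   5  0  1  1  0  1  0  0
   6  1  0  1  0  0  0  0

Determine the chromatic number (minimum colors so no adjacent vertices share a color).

The graph has a maximum clique of size 3 (lower bound on chromatic number).
A valid 3-coloring: {0: 0, 1: 1, 2: 1, 3: 1, 4: 0, 5: 2, 6: 2}.
Chromatic number = 3.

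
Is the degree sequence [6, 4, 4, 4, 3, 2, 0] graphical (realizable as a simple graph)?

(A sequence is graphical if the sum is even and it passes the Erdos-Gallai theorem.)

Sum of degrees = 23. Sum is odd, so the sequence is NOT graphical.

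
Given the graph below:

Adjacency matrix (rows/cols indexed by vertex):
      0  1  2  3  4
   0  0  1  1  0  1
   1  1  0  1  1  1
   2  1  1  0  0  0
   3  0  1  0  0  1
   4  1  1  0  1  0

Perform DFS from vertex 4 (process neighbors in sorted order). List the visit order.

DFS from vertex 4 (neighbors processed in ascending order):
Visit order: 4, 0, 1, 2, 3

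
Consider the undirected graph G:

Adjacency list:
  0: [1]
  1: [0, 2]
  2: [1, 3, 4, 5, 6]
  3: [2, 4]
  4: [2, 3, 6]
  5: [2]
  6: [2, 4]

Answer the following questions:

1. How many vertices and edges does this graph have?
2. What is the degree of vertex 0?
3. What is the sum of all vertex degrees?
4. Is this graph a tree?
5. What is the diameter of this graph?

Count: 7 vertices, 8 edges.
Vertex 0 has neighbors [1], degree = 1.
Handshaking lemma: 2 * 8 = 16.
A tree on 7 vertices has 6 edges. This graph has 8 edges (2 extra). Not a tree.
Diameter (longest shortest path) = 3.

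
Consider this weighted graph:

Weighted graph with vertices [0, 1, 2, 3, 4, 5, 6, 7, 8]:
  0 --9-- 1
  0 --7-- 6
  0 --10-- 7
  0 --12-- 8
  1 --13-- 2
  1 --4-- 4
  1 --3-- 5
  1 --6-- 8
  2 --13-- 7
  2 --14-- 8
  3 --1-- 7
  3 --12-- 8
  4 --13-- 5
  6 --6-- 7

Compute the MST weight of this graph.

Applying Kruskal's algorithm (sort edges by weight, add if no cycle):
  Add (3,7) w=1
  Add (1,5) w=3
  Add (1,4) w=4
  Add (1,8) w=6
  Add (6,7) w=6
  Add (0,6) w=7
  Add (0,1) w=9
  Skip (0,7) w=10 (creates cycle)
  Skip (0,8) w=12 (creates cycle)
  Skip (3,8) w=12 (creates cycle)
  Add (1,2) w=13
  Skip (2,7) w=13 (creates cycle)
  Skip (4,5) w=13 (creates cycle)
  Skip (2,8) w=14 (creates cycle)
MST weight = 49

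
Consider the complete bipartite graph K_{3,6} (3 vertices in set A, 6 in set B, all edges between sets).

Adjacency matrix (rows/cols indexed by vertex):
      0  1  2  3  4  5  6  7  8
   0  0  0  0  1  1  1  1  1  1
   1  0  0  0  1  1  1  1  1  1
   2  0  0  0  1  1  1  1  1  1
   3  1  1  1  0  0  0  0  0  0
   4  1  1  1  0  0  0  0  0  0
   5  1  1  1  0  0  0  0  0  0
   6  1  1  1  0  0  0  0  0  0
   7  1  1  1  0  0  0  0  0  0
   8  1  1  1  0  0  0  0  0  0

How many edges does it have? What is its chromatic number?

K_{3,6} has 3 * 6 = 18 edges.
Bipartite graphs have chromatic number 2 (color each partition differently).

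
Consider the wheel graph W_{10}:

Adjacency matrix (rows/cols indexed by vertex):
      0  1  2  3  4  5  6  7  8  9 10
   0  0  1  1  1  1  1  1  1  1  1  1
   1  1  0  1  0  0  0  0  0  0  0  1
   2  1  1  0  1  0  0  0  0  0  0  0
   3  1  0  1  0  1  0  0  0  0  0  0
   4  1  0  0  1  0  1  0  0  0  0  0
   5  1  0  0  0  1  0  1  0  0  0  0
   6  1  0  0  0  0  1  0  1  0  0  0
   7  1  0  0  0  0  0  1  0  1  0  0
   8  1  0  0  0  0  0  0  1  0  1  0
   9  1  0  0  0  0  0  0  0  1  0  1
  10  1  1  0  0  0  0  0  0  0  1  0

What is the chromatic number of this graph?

W_{10} = C_{10} plus a hub adjacent to every cycle vertex.
The outer cycle needs 2 colors (even cycle); the hub is adjacent to all of them so needs a fresh color.
Chromatic number = 2 + 1 = 3.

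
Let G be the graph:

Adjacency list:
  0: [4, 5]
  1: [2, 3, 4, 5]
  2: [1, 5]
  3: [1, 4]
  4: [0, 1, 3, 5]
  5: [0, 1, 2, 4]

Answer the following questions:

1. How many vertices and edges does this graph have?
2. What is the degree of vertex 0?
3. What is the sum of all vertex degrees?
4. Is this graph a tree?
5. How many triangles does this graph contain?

Count: 6 vertices, 9 edges.
Vertex 0 has neighbors [4, 5], degree = 2.
Handshaking lemma: 2 * 9 = 18.
A tree on 6 vertices has 5 edges. This graph has 9 edges (4 extra). Not a tree.
Number of triangles = 4.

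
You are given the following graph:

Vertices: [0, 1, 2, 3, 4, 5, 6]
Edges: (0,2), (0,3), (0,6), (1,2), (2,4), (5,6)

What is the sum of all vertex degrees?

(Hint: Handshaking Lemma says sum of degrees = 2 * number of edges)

Count edges: 6 edges.
By Handshaking Lemma: sum of degrees = 2 * 6 = 12.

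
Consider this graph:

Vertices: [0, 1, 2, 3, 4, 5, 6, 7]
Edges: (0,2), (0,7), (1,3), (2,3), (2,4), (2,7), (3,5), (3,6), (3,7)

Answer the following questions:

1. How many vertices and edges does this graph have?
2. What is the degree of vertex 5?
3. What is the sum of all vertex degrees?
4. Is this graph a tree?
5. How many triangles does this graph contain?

Count: 8 vertices, 9 edges.
Vertex 5 has neighbors [3], degree = 1.
Handshaking lemma: 2 * 9 = 18.
A tree on 8 vertices has 7 edges. This graph has 9 edges (2 extra). Not a tree.
Number of triangles = 2.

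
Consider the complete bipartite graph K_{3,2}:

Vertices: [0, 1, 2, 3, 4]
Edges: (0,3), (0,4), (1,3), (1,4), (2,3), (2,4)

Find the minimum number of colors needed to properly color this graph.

K_{3,2} is bipartite: vertices split into two independent sets of size 3 and 2.
Color one set 0, the other 1. No adjacent vertices share a color.
Chromatic number = 2.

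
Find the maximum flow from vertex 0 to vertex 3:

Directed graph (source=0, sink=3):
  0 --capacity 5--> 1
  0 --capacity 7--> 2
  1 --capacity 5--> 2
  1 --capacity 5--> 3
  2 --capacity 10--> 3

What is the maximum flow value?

Computing max flow:
  Flow on (0->1): 5/5
  Flow on (0->2): 7/7
  Flow on (1->3): 5/5
  Flow on (2->3): 7/10
Maximum flow = 12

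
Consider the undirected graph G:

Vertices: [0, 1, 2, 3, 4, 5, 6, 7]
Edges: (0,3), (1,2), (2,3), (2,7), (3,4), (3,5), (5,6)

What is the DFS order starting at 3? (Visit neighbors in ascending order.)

DFS from vertex 3 (neighbors processed in ascending order):
Visit order: 3, 0, 2, 1, 7, 4, 5, 6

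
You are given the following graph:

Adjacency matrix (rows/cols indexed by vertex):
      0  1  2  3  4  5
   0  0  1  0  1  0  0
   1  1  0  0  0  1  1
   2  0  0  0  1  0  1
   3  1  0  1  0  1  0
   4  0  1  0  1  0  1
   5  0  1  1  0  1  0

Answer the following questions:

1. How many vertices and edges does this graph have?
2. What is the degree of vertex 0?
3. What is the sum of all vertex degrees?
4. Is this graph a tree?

Count: 6 vertices, 8 edges.
Vertex 0 has neighbors [1, 3], degree = 2.
Handshaking lemma: 2 * 8 = 16.
A tree on 6 vertices has 5 edges. This graph has 8 edges (3 extra). Not a tree.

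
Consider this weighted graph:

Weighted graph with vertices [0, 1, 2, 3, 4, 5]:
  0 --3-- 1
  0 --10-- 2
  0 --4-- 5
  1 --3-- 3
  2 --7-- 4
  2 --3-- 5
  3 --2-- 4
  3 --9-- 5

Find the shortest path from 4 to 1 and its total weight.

Using Dijkstra's algorithm from vertex 4:
Shortest path: 4 -> 3 -> 1
Total weight: 2 + 3 = 5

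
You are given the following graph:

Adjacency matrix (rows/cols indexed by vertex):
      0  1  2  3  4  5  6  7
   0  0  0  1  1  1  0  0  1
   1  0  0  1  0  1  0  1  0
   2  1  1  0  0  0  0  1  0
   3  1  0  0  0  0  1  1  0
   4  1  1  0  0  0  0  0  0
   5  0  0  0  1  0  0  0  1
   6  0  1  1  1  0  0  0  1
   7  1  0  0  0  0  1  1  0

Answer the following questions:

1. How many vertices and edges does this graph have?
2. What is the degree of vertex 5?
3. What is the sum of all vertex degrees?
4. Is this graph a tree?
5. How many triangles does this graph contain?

Count: 8 vertices, 12 edges.
Vertex 5 has neighbors [3, 7], degree = 2.
Handshaking lemma: 2 * 12 = 24.
A tree on 8 vertices has 7 edges. This graph has 12 edges (5 extra). Not a tree.
Number of triangles = 1.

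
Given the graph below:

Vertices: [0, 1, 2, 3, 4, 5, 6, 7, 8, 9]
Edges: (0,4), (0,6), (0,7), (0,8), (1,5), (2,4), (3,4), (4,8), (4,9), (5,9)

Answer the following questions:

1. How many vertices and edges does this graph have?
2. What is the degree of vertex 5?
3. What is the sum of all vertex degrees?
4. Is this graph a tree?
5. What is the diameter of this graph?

Count: 10 vertices, 10 edges.
Vertex 5 has neighbors [1, 9], degree = 2.
Handshaking lemma: 2 * 10 = 20.
A tree on 10 vertices has 9 edges. This graph has 10 edges (1 extra). Not a tree.
Diameter (longest shortest path) = 5.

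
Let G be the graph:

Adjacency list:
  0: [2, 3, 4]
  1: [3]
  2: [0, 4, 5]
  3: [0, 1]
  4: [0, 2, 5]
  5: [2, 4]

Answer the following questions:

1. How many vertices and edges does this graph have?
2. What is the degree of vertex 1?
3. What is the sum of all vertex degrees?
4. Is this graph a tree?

Count: 6 vertices, 7 edges.
Vertex 1 has neighbors [3], degree = 1.
Handshaking lemma: 2 * 7 = 14.
A tree on 6 vertices has 5 edges. This graph has 7 edges (2 extra). Not a tree.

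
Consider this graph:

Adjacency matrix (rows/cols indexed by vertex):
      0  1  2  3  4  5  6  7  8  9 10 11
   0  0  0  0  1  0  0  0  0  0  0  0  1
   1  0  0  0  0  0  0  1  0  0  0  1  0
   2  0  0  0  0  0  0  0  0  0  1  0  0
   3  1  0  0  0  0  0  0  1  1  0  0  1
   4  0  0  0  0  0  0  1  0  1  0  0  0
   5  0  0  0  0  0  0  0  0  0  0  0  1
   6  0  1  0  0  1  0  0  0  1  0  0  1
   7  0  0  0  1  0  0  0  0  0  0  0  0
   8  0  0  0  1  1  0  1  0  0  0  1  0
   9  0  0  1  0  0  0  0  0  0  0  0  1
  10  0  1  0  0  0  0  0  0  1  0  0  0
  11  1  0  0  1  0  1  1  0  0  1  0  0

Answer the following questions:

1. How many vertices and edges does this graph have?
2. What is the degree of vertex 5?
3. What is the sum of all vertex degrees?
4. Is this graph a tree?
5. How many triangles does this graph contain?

Count: 12 vertices, 15 edges.
Vertex 5 has neighbors [11], degree = 1.
Handshaking lemma: 2 * 15 = 30.
A tree on 12 vertices has 11 edges. This graph has 15 edges (4 extra). Not a tree.
Number of triangles = 2.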